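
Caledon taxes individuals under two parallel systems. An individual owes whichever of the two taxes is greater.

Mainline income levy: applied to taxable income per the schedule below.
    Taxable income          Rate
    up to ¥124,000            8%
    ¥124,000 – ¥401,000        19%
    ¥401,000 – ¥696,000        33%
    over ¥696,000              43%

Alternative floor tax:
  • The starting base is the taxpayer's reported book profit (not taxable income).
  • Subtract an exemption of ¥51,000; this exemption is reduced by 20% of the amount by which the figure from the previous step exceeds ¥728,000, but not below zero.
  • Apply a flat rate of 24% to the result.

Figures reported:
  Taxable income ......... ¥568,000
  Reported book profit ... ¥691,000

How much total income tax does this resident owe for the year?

¥153,600

Mainline income levy:
  ¥124,000 × 8% = ¥9,920
  ¥277,000 × 19% = ¥52,630
  ¥167,000 × 33% = ¥55,110
  → ¥117,660

Alternative floor tax:
  Base (reported book profit): ¥691,000
  Exemption: ¥691,000 ≤ ¥728,000, so full ¥51,000 applies
  Base: ¥691,000 − ¥51,000 = ¥640,000
  ¥640,000 × 24% = ¥153,600

¥153,600 > ¥117,660, so the alternative floor tax is the binding amount.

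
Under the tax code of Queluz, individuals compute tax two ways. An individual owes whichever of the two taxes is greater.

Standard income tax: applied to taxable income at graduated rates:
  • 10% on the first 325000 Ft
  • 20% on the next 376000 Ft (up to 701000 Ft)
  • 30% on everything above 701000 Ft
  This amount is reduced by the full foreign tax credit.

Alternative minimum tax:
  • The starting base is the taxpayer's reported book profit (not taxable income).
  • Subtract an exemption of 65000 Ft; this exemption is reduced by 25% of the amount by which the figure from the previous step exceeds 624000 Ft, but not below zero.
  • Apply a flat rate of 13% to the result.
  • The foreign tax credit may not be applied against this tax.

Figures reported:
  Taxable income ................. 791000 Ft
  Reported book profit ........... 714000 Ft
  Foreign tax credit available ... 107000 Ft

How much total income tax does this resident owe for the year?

Alternative minimum tax:
  Base (reported book profit): 714000 Ft
  Exemption: 65000 Ft − 25% × (714000 Ft − 624000 Ft) = 65000 Ft − 22500 Ft = 42500 Ft
  Base: 714000 Ft − 42500 Ft = 671500 Ft
  671500 Ft × 13% = 87295 Ft

Standard income tax:
  325000 Ft × 10% = 32500 Ft
  376000 Ft × 20% = 75200 Ft
  90000 Ft × 30% = 27000 Ft
  → 134700 Ft
  Less foreign tax credit 107000 Ft → 27700 Ft

87295 Ft > 27700 Ft, so the alternative minimum tax is the binding amount.

87295 Ft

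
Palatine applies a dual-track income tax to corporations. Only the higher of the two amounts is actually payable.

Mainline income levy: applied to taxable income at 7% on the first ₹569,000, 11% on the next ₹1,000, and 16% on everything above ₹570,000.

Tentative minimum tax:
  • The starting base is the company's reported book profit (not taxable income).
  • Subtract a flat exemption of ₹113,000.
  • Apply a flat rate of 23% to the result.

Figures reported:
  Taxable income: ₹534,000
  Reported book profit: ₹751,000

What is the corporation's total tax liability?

Mainline income levy:
  ₹534,000 × 7% = ₹37,380

Tentative minimum tax:
  Base (reported book profit): ₹751,000
  Less exemption ₹113,000 → base ₹638,000
  ₹638,000 × 23% = ₹146,740

₹146,740 > ₹37,380, so the tentative minimum tax is the binding amount.

₹146,740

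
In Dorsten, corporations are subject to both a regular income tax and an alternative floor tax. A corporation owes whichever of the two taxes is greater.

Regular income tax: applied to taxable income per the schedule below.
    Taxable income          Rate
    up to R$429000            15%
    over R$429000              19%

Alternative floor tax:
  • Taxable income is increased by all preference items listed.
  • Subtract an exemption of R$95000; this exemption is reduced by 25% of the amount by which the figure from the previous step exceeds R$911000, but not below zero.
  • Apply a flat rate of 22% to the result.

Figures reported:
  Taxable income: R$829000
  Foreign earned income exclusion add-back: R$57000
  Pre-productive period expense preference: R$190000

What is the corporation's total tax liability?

Regular income tax:
  R$429000 × 15% = R$64350
  R$400000 × 19% = R$76000
  → R$140350

Alternative floor tax:
  Adjusted income: R$829000 + R$57000 + R$190000 = R$1076000
  Exemption: R$95000 − 25% × (R$1076000 − R$911000) = R$95000 − R$41250 = R$53750
  Base: R$1076000 − R$53750 = R$1022250
  R$1022250 × 22% = R$224895

R$224895 > R$140350, so the alternative floor tax is the binding amount.

R$224895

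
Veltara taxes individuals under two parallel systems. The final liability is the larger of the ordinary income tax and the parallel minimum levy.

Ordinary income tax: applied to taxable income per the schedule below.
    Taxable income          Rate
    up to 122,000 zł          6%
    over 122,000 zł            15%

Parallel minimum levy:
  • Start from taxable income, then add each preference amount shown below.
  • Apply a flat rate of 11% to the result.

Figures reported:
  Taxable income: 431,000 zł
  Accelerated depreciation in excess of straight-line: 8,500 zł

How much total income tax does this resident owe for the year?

Parallel minimum levy:
  Adjusted income: 431,000 zł + 8,500 zł = 439,500 zł
  439,500 zł × 11% = 48,345 zł

Ordinary income tax:
  122,000 zł × 6% = 7,320 zł
  309,000 zł × 15% = 46,350 zł
  → 53,670 zł

53,670 zł > 48,345 zł, so the ordinary income tax governs.

53,670 zł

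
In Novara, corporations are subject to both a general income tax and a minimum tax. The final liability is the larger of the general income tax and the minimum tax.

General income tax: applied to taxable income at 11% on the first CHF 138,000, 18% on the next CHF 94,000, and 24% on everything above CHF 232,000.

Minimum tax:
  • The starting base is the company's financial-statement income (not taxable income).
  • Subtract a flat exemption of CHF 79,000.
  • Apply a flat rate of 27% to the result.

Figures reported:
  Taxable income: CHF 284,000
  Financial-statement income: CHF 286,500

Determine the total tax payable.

CHF 56,025

Minimum tax:
  Base (financial-statement income): CHF 286,500
  Less exemption CHF 79,000 → base CHF 207,500
  CHF 207,500 × 27% = CHF 56,025

General income tax:
  CHF 138,000 × 11% = CHF 15,180
  CHF 94,000 × 18% = CHF 16,920
  CHF 52,000 × 24% = CHF 12,480
  → CHF 44,580

CHF 56,025 > CHF 44,580, so the minimum tax is the binding amount.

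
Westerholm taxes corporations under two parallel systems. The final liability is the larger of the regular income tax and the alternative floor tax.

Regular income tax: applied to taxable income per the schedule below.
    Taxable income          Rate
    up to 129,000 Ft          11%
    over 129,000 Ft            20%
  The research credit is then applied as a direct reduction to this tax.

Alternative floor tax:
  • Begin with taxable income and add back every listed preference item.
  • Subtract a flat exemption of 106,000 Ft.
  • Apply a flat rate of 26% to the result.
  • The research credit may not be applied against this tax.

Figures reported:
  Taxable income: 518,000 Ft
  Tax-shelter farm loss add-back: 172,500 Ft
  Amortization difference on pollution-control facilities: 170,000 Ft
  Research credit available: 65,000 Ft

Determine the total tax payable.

196,170 Ft

Regular income tax:
  129,000 Ft × 11% = 14,190 Ft
  389,000 Ft × 20% = 77,800 Ft
  → 91,990 Ft
  Less research credit 65,000 Ft → 26,990 Ft

Alternative floor tax:
  Adjusted income: 518,000 Ft + 172,500 Ft + 170,000 Ft = 860,500 Ft
  Less exemption 106,000 Ft → base 754,500 Ft
  754,500 Ft × 26% = 196,170 Ft

196,170 Ft > 26,990 Ft, so the alternative floor tax is the binding amount.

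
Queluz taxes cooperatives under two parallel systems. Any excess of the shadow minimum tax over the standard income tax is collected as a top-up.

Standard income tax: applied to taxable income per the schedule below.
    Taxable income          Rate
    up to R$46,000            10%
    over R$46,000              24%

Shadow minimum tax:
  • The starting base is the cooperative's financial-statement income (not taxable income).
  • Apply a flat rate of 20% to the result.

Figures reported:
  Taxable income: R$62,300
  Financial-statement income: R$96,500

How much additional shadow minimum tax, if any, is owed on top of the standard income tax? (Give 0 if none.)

Standard income tax:
  R$46,000 × 10% = R$4,600
  R$16,300 × 24% = R$3,912
  → R$8,512

Shadow minimum tax:
  Base (financial-statement income): R$96,500
  R$96,500 × 20% = R$19,300

Excess of shadow minimum tax over standard income tax: R$19,300 − R$8,512 = R$10,788.

R$10,788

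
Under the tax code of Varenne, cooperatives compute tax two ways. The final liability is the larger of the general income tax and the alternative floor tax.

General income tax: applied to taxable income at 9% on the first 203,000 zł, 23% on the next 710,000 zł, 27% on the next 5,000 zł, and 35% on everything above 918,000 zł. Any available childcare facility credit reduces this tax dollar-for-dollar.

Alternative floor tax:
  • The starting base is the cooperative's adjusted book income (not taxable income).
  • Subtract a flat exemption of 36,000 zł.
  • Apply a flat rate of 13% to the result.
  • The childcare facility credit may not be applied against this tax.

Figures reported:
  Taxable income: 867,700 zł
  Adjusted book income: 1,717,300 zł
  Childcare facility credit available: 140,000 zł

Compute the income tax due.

General income tax:
  203,000 zł × 9% = 18,270 zł
  664,700 zł × 23% = 152,881 zł
  → 171,151 zł
  Less childcare facility credit 140,000 zł → 31,151 zł

Alternative floor tax:
  Base (adjusted book income): 1,717,300 zł
  Less exemption 36,000 zł → base 1,681,300 zł
  1,681,300 zł × 13% = 218,569 zł

218,569 zł > 31,151 zł, so the alternative floor tax is the binding amount.

218,569 zł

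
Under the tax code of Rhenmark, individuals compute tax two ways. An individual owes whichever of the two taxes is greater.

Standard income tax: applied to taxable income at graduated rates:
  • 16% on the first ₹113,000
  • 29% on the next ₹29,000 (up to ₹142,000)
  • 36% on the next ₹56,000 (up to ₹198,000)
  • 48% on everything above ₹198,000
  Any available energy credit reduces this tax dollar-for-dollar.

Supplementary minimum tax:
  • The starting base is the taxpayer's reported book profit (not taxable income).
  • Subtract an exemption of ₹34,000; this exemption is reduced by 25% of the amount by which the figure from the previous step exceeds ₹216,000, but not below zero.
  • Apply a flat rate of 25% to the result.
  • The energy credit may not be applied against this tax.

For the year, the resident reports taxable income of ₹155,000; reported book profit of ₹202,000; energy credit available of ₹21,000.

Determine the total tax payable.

₹42,000

Supplementary minimum tax:
  Base (reported book profit): ₹202,000
  Exemption: ₹202,000 ≤ ₹216,000, so full ₹34,000 applies
  Base: ₹202,000 − ₹34,000 = ₹168,000
  ₹168,000 × 25% = ₹42,000

Standard income tax:
  ₹113,000 × 16% = ₹18,080
  ₹29,000 × 29% = ₹8,410
  ₹13,000 × 36% = ₹4,680
  → ₹31,170
  Less energy credit ₹21,000 → ₹10,170

₹42,000 > ₹10,170, so the supplementary minimum tax is the binding amount.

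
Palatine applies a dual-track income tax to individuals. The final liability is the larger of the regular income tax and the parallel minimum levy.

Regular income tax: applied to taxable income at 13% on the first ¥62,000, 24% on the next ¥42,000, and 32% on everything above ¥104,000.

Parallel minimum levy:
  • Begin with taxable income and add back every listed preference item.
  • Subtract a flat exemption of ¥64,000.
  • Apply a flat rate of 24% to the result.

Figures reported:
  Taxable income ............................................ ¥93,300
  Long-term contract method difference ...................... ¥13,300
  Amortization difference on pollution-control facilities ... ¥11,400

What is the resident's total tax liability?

Regular income tax:
  ¥62,000 × 13% = ¥8,060
  ¥31,300 × 24% = ¥7,512
  → ¥15,572

Parallel minimum levy:
  Adjusted income: ¥93,300 + ¥13,300 + ¥11,400 = ¥118,000
  Less exemption ¥64,000 → base ¥54,000
  ¥54,000 × 24% = ¥12,960

¥15,572 > ¥12,960, so the regular income tax governs.

¥15,572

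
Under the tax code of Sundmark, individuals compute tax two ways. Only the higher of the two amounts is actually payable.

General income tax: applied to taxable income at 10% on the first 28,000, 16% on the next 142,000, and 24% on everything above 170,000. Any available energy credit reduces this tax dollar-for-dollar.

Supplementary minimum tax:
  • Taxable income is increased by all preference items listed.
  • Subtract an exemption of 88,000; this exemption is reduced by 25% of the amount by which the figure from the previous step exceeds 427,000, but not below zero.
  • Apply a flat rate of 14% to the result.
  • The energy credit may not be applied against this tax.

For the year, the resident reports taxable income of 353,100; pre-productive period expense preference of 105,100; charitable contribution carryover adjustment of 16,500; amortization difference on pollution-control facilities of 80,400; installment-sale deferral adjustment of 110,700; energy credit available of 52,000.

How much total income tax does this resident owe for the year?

General income tax:
  28,000 × 10% = 2,800
  142,000 × 16% = 22,720
  183,100 × 24% = 43,944
  → 69,464
  Less energy credit 52,000 → 17,464

Supplementary minimum tax:
  Adjusted income: 353,100 + 105,100 + 16,500 + 80,400 + 110,700 = 665,800
  Exemption: 88,000 − 25% × (665,800 − 427,000) = 88,000 − 59,700 = 28,300
  Base: 665,800 − 28,300 = 637,500
  637,500 × 14% = 89,250

89,250 > 17,464, so the supplementary minimum tax is the binding amount.

89,250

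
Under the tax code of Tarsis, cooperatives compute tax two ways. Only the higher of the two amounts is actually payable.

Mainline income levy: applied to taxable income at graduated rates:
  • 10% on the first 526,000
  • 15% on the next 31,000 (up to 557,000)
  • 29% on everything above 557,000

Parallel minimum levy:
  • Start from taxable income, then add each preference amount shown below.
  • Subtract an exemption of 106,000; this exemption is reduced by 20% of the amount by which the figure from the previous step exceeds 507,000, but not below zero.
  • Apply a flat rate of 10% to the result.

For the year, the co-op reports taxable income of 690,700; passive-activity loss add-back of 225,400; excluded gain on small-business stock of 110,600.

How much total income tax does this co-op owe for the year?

102,464

Parallel minimum levy:
  Adjusted income: 690,700 + 225,400 + 110,600 = 1,026,700
  Exemption: 106,000 − 20% × (1,026,700 − 507,000) = 106,000 − 103,940 = 2,060
  Base: 1,026,700 − 2,060 = 1,024,640
  1,024,640 × 10% = 102,464

Mainline income levy:
  526,000 × 10% = 52,600
  31,000 × 15% = 4,650
  133,700 × 29% = 38,773
  → 96,023

102,464 > 96,023, so the parallel minimum levy is the binding amount.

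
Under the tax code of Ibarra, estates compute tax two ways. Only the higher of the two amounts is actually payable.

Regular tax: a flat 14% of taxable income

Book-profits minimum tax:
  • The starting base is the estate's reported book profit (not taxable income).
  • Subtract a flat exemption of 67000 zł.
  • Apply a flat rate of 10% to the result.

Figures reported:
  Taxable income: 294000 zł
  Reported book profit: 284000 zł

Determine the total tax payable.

41160 zł

Book-profits minimum tax:
  Base (reported book profit): 284000 zł
  Less exemption 67000 zł → base 217000 zł
  217000 zł × 10% = 21700 zł

Regular tax:
  294000 zł × 14% = 41160 zł

41160 zł > 21700 zł, so the regular tax governs.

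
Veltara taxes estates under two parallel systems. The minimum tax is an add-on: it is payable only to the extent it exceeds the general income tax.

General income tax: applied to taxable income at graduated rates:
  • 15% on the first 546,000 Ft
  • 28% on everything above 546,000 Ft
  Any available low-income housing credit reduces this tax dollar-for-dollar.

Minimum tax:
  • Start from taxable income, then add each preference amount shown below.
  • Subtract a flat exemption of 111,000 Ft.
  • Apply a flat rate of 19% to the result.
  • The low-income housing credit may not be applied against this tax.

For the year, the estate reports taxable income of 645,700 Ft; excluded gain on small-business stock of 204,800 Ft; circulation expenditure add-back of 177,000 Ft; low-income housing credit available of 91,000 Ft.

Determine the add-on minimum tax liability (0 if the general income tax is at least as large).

155,319 Ft

General income tax:
  546,000 Ft × 15% = 81,900 Ft
  99,700 Ft × 28% = 27,916 Ft
  → 109,816 Ft
  Less low-income housing credit 91,000 Ft → 18,816 Ft

Minimum tax:
  Adjusted income: 645,700 Ft + 204,800 Ft + 177,000 Ft = 1,027,500 Ft
  Less exemption 111,000 Ft → base 916,500 Ft
  916,500 Ft × 19% = 174,135 Ft

Excess of minimum tax over general income tax: 174,135 Ft − 18,816 Ft = 155,319 Ft.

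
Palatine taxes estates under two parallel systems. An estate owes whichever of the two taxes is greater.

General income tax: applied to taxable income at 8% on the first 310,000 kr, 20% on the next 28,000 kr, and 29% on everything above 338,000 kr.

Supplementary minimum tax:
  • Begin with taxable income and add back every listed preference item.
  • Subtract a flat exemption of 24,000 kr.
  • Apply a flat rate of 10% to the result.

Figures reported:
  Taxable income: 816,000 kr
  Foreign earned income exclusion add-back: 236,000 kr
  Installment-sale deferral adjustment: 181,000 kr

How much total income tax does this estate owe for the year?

169,020 kr

Supplementary minimum tax:
  Adjusted income: 816,000 kr + 236,000 kr + 181,000 kr = 1,233,000 kr
  Less exemption 24,000 kr → base 1,209,000 kr
  1,209,000 kr × 10% = 120,900 kr

General income tax:
  310,000 kr × 8% = 24,800 kr
  28,000 kr × 20% = 5,600 kr
  478,000 kr × 29% = 138,620 kr
  → 169,020 kr

169,020 kr > 120,900 kr, so the general income tax governs.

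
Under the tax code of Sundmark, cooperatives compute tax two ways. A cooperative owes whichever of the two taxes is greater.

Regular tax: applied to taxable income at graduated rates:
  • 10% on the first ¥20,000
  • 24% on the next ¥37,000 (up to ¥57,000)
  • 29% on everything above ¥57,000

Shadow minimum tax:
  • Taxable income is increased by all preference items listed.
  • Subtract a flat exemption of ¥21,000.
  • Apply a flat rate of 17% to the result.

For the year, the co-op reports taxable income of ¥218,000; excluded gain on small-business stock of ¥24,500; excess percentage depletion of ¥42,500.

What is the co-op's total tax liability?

¥57,570

Shadow minimum tax:
  Adjusted income: ¥218,000 + ¥24,500 + ¥42,500 = ¥285,000
  Less exemption ¥21,000 → base ¥264,000
  ¥264,000 × 17% = ¥44,880

Regular tax:
  ¥20,000 × 10% = ¥2,000
  ¥37,000 × 24% = ¥8,880
  ¥161,000 × 29% = ¥46,690
  → ¥57,570

¥57,570 > ¥44,880, so the regular tax governs.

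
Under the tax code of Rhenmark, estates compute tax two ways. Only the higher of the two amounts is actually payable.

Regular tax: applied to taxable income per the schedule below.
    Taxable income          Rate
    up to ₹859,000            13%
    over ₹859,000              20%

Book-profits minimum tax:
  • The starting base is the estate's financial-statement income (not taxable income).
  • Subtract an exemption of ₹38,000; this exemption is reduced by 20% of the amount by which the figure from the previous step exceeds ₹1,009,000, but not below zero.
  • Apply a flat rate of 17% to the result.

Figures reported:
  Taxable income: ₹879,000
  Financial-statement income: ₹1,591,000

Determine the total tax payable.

Regular tax:
  ₹859,000 × 13% = ₹111,670
  ₹20,000 × 20% = ₹4,000
  → ₹115,670

Book-profits minimum tax:
  Base (financial-statement income): ₹1,591,000
  Exemption: 20% × (₹1,591,000 − ₹1,009,000) = ₹116,400 ≥ ₹38,000, so the exemption is fully phased out
  Base: ₹1,591,000 − ₹0 = ₹1,591,000
  ₹1,591,000 × 17% = ₹270,470

₹270,470 > ₹115,670, so the book-profits minimum tax is the binding amount.

₹270,470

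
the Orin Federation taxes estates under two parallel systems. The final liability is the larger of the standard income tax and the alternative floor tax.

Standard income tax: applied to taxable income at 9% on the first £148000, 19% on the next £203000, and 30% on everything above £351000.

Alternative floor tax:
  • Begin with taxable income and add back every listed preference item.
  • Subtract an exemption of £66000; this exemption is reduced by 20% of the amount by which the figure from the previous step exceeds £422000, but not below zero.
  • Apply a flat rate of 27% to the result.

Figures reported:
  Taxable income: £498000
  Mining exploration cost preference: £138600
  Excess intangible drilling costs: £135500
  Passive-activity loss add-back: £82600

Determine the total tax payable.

£230769

Alternative floor tax:
  Adjusted income: £498000 + £138600 + £135500 + £82600 = £854700
  Exemption: 20% × (£854700 − £422000) = £86540 ≥ £66000, so the exemption is fully phased out
  Base: £854700 − £0 = £854700
  £854700 × 27% = £230769

Standard income tax:
  £148000 × 9% = £13320
  £203000 × 19% = £38570
  £147000 × 30% = £44100
  → £95990

£230769 > £95990, so the alternative floor tax is the binding amount.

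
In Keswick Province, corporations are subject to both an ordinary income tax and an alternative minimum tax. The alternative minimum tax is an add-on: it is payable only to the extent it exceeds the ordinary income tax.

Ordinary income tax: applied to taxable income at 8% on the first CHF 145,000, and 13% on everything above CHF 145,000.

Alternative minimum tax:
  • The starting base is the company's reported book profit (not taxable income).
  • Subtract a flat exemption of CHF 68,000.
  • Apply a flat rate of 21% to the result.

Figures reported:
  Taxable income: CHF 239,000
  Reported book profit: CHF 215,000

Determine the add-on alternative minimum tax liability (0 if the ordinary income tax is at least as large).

CHF 7,050

Alternative minimum tax:
  Base (reported book profit): CHF 215,000
  Less exemption CHF 68,000 → base CHF 147,000
  CHF 147,000 × 21% = CHF 30,870

Ordinary income tax:
  CHF 145,000 × 8% = CHF 11,600
  CHF 94,000 × 13% = CHF 12,220
  → CHF 23,820

Excess of alternative minimum tax over ordinary income tax: CHF 30,870 − CHF 23,820 = CHF 7,050.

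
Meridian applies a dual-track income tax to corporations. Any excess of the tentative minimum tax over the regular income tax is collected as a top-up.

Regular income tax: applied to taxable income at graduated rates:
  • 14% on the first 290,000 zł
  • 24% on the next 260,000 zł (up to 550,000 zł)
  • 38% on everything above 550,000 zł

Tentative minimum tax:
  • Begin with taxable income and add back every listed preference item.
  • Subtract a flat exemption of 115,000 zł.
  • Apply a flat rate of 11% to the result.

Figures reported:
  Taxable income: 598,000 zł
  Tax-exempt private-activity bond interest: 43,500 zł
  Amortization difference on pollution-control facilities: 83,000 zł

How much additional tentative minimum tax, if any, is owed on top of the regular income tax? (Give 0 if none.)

0 zł

Tentative minimum tax:
  Adjusted income: 598,000 zł + 43,500 zł + 83,000 zł = 724,500 zł
  Less exemption 115,000 zł → base 609,500 zł
  609,500 zł × 11% = 67,045 zł

Regular income tax:
  290,000 zł × 14% = 40,600 zł
  260,000 zł × 24% = 62,400 zł
  48,000 zł × 38% = 18,240 zł
  → 121,240 zł

67,045 zł ≤ 121,240 zł, so no add-on is due.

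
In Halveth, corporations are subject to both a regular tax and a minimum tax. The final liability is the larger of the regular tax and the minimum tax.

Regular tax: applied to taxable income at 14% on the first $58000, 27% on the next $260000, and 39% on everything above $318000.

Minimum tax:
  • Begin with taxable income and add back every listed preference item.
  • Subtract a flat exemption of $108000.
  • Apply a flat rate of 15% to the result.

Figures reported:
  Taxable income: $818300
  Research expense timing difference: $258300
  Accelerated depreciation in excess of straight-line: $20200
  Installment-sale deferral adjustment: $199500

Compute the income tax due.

Minimum tax:
  Adjusted income: $818300 + $258300 + $20200 + $199500 = $1296300
  Less exemption $108000 → base $1188300
  $1188300 × 15% = $178245

Regular tax:
  $58000 × 14% = $8120
  $260000 × 27% = $70200
  $500300 × 39% = $195117
  → $273437

$273437 > $178245, so the regular tax governs.

$273437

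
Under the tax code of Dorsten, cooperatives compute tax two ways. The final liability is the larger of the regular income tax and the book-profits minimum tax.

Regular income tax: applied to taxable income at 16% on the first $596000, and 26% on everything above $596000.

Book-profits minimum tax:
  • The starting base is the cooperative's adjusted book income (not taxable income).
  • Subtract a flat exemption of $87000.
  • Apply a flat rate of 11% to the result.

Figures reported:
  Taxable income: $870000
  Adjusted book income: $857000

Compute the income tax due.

$166600

Book-profits minimum tax:
  Base (adjusted book income): $857000
  Less exemption $87000 → base $770000
  $770000 × 11% = $84700

Regular income tax:
  $596000 × 16% = $95360
  $274000 × 26% = $71240
  → $166600

$166600 > $84700, so the regular income tax governs.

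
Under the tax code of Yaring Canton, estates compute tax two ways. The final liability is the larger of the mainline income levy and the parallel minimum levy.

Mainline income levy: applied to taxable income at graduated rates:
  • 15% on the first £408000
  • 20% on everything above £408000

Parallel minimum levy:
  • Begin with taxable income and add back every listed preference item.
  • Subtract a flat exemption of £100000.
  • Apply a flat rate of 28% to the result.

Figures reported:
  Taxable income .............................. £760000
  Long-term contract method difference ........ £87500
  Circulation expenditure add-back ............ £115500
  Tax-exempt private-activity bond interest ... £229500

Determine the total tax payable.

Parallel minimum levy:
  Adjusted income: £760000 + £87500 + £115500 + £229500 = £1192500
  Less exemption £100000 → base £1092500
  £1092500 × 28% = £305900

Mainline income levy:
  £408000 × 15% = £61200
  £352000 × 20% = £70400
  → £131600

£305900 > £131600, so the parallel minimum levy is the binding amount.

£305900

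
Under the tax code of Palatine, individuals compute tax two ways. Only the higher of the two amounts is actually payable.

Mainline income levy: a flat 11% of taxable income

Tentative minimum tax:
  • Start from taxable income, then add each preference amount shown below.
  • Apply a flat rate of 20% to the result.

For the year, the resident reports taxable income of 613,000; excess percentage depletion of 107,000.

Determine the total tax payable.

144,000

Tentative minimum tax:
  Adjusted income: 613,000 + 107,000 = 720,000
  720,000 × 20% = 144,000

Mainline income levy:
  613,000 × 11% = 67,430

144,000 > 67,430, so the tentative minimum tax is the binding amount.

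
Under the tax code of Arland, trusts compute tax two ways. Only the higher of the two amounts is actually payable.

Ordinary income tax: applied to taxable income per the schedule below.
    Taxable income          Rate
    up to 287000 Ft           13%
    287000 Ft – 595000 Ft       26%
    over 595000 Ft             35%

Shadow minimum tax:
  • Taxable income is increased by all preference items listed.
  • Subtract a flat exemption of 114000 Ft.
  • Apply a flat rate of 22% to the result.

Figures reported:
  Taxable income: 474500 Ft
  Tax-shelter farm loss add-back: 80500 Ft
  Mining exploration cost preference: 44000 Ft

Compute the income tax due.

106700 Ft

Ordinary income tax:
  287000 Ft × 13% = 37310 Ft
  187500 Ft × 26% = 48750 Ft
  → 86060 Ft

Shadow minimum tax:
  Adjusted income: 474500 Ft + 80500 Ft + 44000 Ft = 599000 Ft
  Less exemption 114000 Ft → base 485000 Ft
  485000 Ft × 22% = 106700 Ft

106700 Ft > 86060 Ft, so the shadow minimum tax is the binding amount.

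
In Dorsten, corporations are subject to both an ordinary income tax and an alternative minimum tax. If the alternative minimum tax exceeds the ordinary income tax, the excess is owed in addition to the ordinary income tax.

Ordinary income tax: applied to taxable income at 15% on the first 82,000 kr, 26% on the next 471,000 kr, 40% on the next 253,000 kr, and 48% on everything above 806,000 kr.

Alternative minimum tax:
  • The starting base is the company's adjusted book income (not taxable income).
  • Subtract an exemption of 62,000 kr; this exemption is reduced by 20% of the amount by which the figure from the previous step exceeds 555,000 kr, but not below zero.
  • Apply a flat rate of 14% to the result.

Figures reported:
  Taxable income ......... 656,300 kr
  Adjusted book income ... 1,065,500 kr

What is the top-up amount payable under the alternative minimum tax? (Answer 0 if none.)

0 kr

Alternative minimum tax:
  Base (adjusted book income): 1,065,500 kr
  Exemption: 20% × (1,065,500 kr − 555,000 kr) = 102,100 kr ≥ 62,000 kr, so the exemption is fully phased out
  Base: 1,065,500 kr − 0 kr = 1,065,500 kr
  1,065,500 kr × 14% = 149,170 kr

Ordinary income tax:
  82,000 kr × 15% = 12,300 kr
  471,000 kr × 26% = 122,460 kr
  103,300 kr × 40% = 41,320 kr
  → 176,080 kr

149,170 kr ≤ 176,080 kr, so no add-on is due.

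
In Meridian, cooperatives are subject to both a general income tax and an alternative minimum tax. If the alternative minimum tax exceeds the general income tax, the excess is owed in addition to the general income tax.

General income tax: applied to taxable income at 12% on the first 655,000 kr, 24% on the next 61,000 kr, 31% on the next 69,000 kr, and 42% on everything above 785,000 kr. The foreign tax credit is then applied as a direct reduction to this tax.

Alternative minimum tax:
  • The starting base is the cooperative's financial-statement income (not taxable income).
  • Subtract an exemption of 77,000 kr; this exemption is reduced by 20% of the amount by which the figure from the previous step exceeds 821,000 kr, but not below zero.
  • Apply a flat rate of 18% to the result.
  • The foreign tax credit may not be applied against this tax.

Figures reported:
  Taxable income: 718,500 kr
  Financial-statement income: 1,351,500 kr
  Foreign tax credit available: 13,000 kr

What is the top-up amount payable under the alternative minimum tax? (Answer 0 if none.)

162,255 kr

General income tax:
  655,000 kr × 12% = 78,600 kr
  61,000 kr × 24% = 14,640 kr
  2,500 kr × 31% = 775 kr
  → 94,015 kr
  Less foreign tax credit 13,000 kr → 81,015 kr

Alternative minimum tax:
  Base (financial-statement income): 1,351,500 kr
  Exemption: 20% × (1,351,500 kr − 821,000 kr) = 106,100 kr ≥ 77,000 kr, so the exemption is fully phased out
  Base: 1,351,500 kr − 0 kr = 1,351,500 kr
  1,351,500 kr × 18% = 243,270 kr

Excess of alternative minimum tax over general income tax: 243,270 kr − 81,015 kr = 162,255 kr.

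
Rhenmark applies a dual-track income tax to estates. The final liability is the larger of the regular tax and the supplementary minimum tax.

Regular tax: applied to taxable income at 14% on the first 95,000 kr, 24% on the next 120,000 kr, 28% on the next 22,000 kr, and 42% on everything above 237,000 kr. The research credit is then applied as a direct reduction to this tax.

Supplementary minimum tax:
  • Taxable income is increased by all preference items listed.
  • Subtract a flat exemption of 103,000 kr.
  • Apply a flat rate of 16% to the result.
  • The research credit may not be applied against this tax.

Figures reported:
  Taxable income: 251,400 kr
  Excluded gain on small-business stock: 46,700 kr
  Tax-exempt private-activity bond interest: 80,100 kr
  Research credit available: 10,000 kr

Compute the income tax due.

Supplementary minimum tax:
  Adjusted income: 251,400 kr + 46,700 kr + 80,100 kr = 378,200 kr
  Less exemption 103,000 kr → base 275,200 kr
  275,200 kr × 16% = 44,032 kr

Regular tax:
  95,000 kr × 14% = 13,300 kr
  120,000 kr × 24% = 28,800 kr
  22,000 kr × 28% = 6,160 kr
  14,400 kr × 42% = 6,048 kr
  → 54,308 kr
  Less research credit 10,000 kr → 44,308 kr

44,308 kr > 44,032 kr, so the regular tax governs.

44,308 kr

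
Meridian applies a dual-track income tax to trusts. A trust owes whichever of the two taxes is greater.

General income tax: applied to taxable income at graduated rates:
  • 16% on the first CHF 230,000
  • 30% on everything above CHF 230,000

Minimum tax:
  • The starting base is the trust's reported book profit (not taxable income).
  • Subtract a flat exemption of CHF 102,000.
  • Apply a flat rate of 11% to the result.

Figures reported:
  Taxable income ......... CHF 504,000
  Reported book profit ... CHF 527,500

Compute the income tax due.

General income tax:
  CHF 230,000 × 16% = CHF 36,800
  CHF 274,000 × 30% = CHF 82,200
  → CHF 119,000

Minimum tax:
  Base (reported book profit): CHF 527,500
  Less exemption CHF 102,000 → base CHF 425,500
  CHF 425,500 × 11% = CHF 46,805

CHF 119,000 > CHF 46,805, so the general income tax governs.

CHF 119,000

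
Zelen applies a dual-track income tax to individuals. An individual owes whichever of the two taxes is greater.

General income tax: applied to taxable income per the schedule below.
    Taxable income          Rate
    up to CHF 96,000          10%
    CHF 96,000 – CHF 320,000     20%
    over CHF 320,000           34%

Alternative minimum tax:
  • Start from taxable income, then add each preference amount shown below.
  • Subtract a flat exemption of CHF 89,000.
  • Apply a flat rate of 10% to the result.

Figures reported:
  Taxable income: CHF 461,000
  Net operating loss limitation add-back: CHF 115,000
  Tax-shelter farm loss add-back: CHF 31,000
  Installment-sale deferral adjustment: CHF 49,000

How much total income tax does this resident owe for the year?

Alternative minimum tax:
  Adjusted income: CHF 461,000 + CHF 115,000 + CHF 31,000 + CHF 49,000 = CHF 656,000
  Less exemption CHF 89,000 → base CHF 567,000
  CHF 567,000 × 10% = CHF 56,700

General income tax:
  CHF 96,000 × 10% = CHF 9,600
  CHF 224,000 × 20% = CHF 44,800
  CHF 141,000 × 34% = CHF 47,940
  → CHF 102,340

CHF 102,340 > CHF 56,700, so the general income tax governs.

CHF 102,340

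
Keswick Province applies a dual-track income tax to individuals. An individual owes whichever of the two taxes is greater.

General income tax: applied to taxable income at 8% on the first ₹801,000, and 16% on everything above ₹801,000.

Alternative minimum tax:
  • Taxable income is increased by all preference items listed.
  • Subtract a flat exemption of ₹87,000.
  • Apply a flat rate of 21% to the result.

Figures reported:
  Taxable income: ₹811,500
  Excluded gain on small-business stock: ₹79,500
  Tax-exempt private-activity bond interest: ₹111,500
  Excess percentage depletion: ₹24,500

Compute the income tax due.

Alternative minimum tax:
  Adjusted income: ₹811,500 + ₹79,500 + ₹111,500 + ₹24,500 = ₹1,027,000
  Less exemption ₹87,000 → base ₹940,000
  ₹940,000 × 21% = ₹197,400

General income tax:
  ₹801,000 × 8% = ₹64,080
  ₹10,500 × 16% = ₹1,680
  → ₹65,760

₹197,400 > ₹65,760, so the alternative minimum tax is the binding amount.

₹197,400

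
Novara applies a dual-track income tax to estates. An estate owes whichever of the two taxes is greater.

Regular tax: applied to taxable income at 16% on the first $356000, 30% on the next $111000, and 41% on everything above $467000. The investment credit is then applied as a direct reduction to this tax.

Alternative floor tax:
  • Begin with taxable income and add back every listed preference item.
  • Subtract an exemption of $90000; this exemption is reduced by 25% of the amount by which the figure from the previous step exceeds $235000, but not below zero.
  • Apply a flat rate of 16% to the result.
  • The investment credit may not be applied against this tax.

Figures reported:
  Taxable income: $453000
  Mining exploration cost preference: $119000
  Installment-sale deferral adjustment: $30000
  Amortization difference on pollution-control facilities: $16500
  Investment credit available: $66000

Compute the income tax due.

$98960

Regular tax:
  $356000 × 16% = $56960
  $97000 × 30% = $29100
  → $86060
  Less investment credit $66000 → $20060

Alternative floor tax:
  Adjusted income: $453000 + $119000 + $30000 + $16500 = $618500
  Exemption: 25% × ($618500 − $235000) = $95875 ≥ $90000, so the exemption is fully phased out
  Base: $618500 − $0 = $618500
  $618500 × 16% = $98960

$98960 > $20060, so the alternative floor tax is the binding amount.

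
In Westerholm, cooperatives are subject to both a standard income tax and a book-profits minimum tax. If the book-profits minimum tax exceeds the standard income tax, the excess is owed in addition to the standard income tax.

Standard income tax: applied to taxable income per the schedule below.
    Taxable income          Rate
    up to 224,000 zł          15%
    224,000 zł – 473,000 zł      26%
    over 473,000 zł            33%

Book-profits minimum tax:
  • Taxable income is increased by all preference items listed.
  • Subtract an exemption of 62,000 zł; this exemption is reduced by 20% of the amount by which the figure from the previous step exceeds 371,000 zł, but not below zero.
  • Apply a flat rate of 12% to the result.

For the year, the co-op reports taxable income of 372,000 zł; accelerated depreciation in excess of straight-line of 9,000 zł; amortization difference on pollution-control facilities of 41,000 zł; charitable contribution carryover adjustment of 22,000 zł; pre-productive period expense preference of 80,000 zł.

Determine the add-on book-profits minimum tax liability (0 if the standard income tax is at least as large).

0 zł

Book-profits minimum tax:
  Adjusted income: 372,000 zł + 9,000 zł + 41,000 zł + 22,000 zł + 80,000 zł = 524,000 zł
  Exemption: 62,000 zł − 20% × (524,000 zł − 371,000 zł) = 62,000 zł − 30,600 zł = 31,400 zł
  Base: 524,000 zł − 31,400 zł = 492,600 zł
  492,600 zł × 12% = 59,112 zł

Standard income tax:
  224,000 zł × 15% = 33,600 zł
  148,000 zł × 26% = 38,480 zł
  → 72,080 zł

59,112 zł ≤ 72,080 zł, so no add-on is due.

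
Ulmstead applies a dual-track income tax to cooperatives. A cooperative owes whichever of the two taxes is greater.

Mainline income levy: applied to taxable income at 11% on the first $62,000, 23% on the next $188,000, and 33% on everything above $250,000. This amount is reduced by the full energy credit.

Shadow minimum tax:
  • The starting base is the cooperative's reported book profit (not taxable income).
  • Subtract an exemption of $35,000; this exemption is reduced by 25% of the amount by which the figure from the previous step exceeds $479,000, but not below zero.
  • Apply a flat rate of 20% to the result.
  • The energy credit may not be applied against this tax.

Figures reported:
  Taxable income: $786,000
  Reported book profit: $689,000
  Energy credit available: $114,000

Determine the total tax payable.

Shadow minimum tax:
  Base (reported book profit): $689,000
  Exemption: 25% × ($689,000 − $479,000) = $52,500 ≥ $35,000, so the exemption is fully phased out
  Base: $689,000 − $0 = $689,000
  $689,000 × 20% = $137,800

Mainline income levy:
  $62,000 × 11% = $6,820
  $188,000 × 23% = $43,240
  $536,000 × 33% = $176,880
  → $226,940
  Less energy credit $114,000 → $112,940

$137,800 > $112,940, so the shadow minimum tax is the binding amount.

$137,800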